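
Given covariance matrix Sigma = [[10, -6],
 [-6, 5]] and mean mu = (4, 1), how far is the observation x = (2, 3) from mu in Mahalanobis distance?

Step 1 — centre the observation: (x - mu) = (-2, 2).

Step 2 — invert Sigma. det(Sigma) = 10·5 - (-6)² = 14.
  Sigma^{-1} = (1/det) · [[d, -b], [-b, a]] = [[0.3571, 0.4286],
 [0.4286, 0.7143]].

Step 3 — form the quadratic (x - mu)^T · Sigma^{-1} · (x - mu):
  Sigma^{-1} · (x - mu) = (0.1429, 0.5714).
  (x - mu)^T · [Sigma^{-1} · (x - mu)] = (-2)·(0.1429) + (2)·(0.5714) = 0.8571.

Step 4 — take square root: d = √(0.8571) ≈ 0.9258.

d(x, mu) = √(0.8571) ≈ 0.9258


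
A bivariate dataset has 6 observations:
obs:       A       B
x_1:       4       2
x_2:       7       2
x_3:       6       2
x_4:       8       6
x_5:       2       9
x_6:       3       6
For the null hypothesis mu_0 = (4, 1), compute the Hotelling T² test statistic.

Step 1 — sample mean vector:
  mean(A) = (4 + 7 + 6 + 8 + 2 + 3) / 6 = 30/6 = 5
  mean(B) = (2 + 2 + 2 + 6 + 9 + 6) / 6 = 27/6 = 4.5
  x̄ = (5, 4.5),  deviation x̄ - mu_0 = (5, 4.5) - (4, 1) = (1, 3.5).

Step 2 — sample covariance matrix, S[i,j] = (1/(n-1)) · Σ_k (x_{k,i} - mean_i) · (x_{k,j} - mean_j), divisor n-1 = 5:
  S[A,A] = ((-1)·(-1) + (2)·(2) + (1)·(1) + (3)·(3) + (-3)·(-3) + (-2)·(-2)) / 5 = 28/5 = 5.6
  S[A,B] = ((-1)·(-2.5) + (2)·(-2.5) + (1)·(-2.5) + (3)·(1.5) + (-3)·(4.5) + (-2)·(1.5)) / 5 = -17/5 = -3.4
  S[B,B] = ((-2.5)·(-2.5) + (-2.5)·(-2.5) + (-2.5)·(-2.5) + (1.5)·(1.5) + (4.5)·(4.5) + (1.5)·(1.5)) / 5 = 43.5/5 = 8.7
  S = [[5.6, -3.4],
 [-3.4, 8.7]].

Step 3 — invert S. det(S) = 5.6·8.7 - (-3.4)² = 37.16.
  S^{-1} = (1/det) · [[d, -b], [-b, a]] = [[0.2341, 0.0915],
 [0.0915, 0.1507]].

Step 4 — quadratic form (x̄ - mu_0)^T · S^{-1} · (x̄ - mu_0):
  S^{-1} · (x̄ - mu_0) = (0.5544, 0.6189),
  (x̄ - mu_0)^T · [...] = (1)·(0.5544) + (3.5)·(0.6189) = 2.7207.

Step 5 — scale by n: T² = 6 · 2.7207 = 16.324.

T² ≈ 16.324


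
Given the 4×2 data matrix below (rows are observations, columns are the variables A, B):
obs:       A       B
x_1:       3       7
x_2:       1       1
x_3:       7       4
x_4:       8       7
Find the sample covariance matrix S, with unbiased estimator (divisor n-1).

Step 1 — column means:
  mean(A) = (3 + 1 + 7 + 8) / 4 = 19/4 = 4.75
  mean(B) = (7 + 1 + 4 + 7) / 4 = 19/4 = 4.75

Step 2 — sample covariance S[i,j] = (1/(n-1)) · Σ_k (x_{k,i} - mean_i) · (x_{k,j} - mean_j), with n-1 = 3.
  S[A,A] = ((-1.75)·(-1.75) + (-3.75)·(-3.75) + (2.25)·(2.25) + (3.25)·(3.25)) / 3 = 32.75/3 = 10.9167
  S[A,B] = ((-1.75)·(2.25) + (-3.75)·(-3.75) + (2.25)·(-0.75) + (3.25)·(2.25)) / 3 = 15.75/3 = 5.25
  S[B,B] = ((2.25)·(2.25) + (-3.75)·(-3.75) + (-0.75)·(-0.75) + (2.25)·(2.25)) / 3 = 24.75/3 = 8.25

S is symmetric (S[j,i] = S[i,j]). Assembling:

S = [[10.9167, 5.25],
 [5.25, 8.25]]


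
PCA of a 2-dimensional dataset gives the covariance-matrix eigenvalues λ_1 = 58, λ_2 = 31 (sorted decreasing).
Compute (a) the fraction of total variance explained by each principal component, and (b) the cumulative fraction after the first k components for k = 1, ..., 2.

Step 1 — total variance = trace(Sigma) = Σ λ_i = 58 + 31 = 89.

Step 2 — fraction explained by component i = λ_i / Σ λ:
  PC1: 58/89 = 0.6517
  PC2: 31/89 = 0.3483

Step 3 — cumulative fraction after k components = (λ_1 + ... + λ_k) / Σ λ:
  k = 1: 58/89 = 0.6517
  k = 2: (58 + 31)/89 = 89/89 = 1

Summary (fraction, with percent):

explained: PC1 0.6517 (65.17%), PC2 0.3483 (34.83%);  cumulative: 0.6517, 1


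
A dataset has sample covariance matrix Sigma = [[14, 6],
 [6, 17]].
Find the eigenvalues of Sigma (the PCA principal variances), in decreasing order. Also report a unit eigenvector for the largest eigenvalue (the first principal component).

Step 1 — characteristic polynomial of 2×2 Sigma:
  det(Sigma - λI) = λ² - trace · λ + det = 0.
  trace = 14 + 17 = 31, det = 14·17 - (6)² = 202.
Step 2 — discriminant:
  Δ = trace² - 4·det = 961 - 808 = 153.
Step 3 — eigenvalues:
  λ = (trace ± √Δ)/2 = (31 ± 12.3693)/2,
  λ_1 = 21.6847,  λ_2 = 9.3153.

Step 4 — unit eigenvector for λ_1: solve (Sigma - λ_1 I)v = 0. First row:
  (14 - 21.6847)·v_x + (6)·v_y = 0, i.e. (-7.6847)·v_x + (6)·v_y = 0,
  so v ∝ (b, λ_1 - a) = (6, 7.6847) = u.
  ||u|| = √((6)² + (7.6847)²) = √(95.054) ≈ 9.7496,
  v_1 = u/||u|| ≈ (0.6154, 0.7882) (||v_1|| = 1).

λ_1 = 21.6847,  λ_2 = 9.3153;  v_1 ≈ (0.6154, 0.7882)


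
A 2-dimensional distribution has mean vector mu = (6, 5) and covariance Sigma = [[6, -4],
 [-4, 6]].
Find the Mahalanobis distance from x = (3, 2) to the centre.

Step 1 — centre the observation: (x - mu) = (-3, -3).

Step 2 — invert Sigma. det(Sigma) = 6·6 - (-4)² = 20.
  Sigma^{-1} = (1/det) · [[d, -b], [-b, a]] = [[0.3, 0.2],
 [0.2, 0.3]].

Step 3 — form the quadratic (x - mu)^T · Sigma^{-1} · (x - mu):
  Sigma^{-1} · (x - mu) = (-1.5, -1.5).
  (x - mu)^T · [Sigma^{-1} · (x - mu)] = (-3)·(-1.5) + (-3)·(-1.5) = 9.

Step 4 — take square root: d = √(9) ≈ 3.

d(x, mu) = √(9) ≈ 3


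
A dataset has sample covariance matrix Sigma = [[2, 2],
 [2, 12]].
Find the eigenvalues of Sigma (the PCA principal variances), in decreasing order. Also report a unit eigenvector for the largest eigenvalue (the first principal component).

Step 1 — characteristic polynomial of 2×2 Sigma:
  det(Sigma - λI) = λ² - trace · λ + det = 0.
  trace = 2 + 12 = 14, det = 2·12 - (2)² = 20.
Step 2 — discriminant:
  Δ = trace² - 4·det = 196 - 80 = 116.
Step 3 — eigenvalues:
  λ = (trace ± √Δ)/2 = (14 ± 10.7703)/2,
  λ_1 = 12.3852,  λ_2 = 1.6148.

Step 4 — unit eigenvector for λ_1: solve (Sigma - λ_1 I)v = 0. First row:
  (2 - 12.3852)·v_x + (2)·v_y = 0, i.e. (-10.3852)·v_x + (2)·v_y = 0,
  so v ∝ (b, λ_1 - a) = (2, 10.3852) = u.
  ||u|| = √((2)² + (10.3852)²) = √(111.8516) ≈ 10.576,
  v_1 = u/||u|| ≈ (0.1891, 0.982) (||v_1|| = 1).

λ_1 = 12.3852,  λ_2 = 1.6148;  v_1 ≈ (0.1891, 0.982)


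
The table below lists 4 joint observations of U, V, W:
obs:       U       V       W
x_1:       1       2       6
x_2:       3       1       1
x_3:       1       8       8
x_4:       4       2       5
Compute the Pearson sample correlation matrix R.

Step 1 — column means:
  mean(U) = (1 + 3 + 1 + 4) / 4 = 9/4 = 2.25
  mean(V) = (2 + 1 + 8 + 2) / 4 = 13/4 = 3.25
  mean(W) = (6 + 1 + 8 + 5) / 4 = 20/4 = 5

Step 2 — sample variances and covariances s[i,j] = (1/(n-1)) · Σ_k (x_{k,i} - mean_i) · (x_{k,j} - mean_j), with n-1 = 3:
  s[U,U] = ((-1.25)·(-1.25) + (0.75)·(0.75) + (-1.25)·(-1.25) + (1.75)·(1.75)) / 3 = 6.75/3 = 2.25
  s[U,V] = ((-1.25)·(-1.25) + (0.75)·(-2.25) + (-1.25)·(4.75) + (1.75)·(-1.25)) / 3 = -8.25/3 = -2.75
  s[U,W] = ((-1.25)·(1) + (0.75)·(-4) + (-1.25)·(3) + (1.75)·(0)) / 3 = -8/3 = -2.6667
  s[V,V] = ((-1.25)·(-1.25) + (-2.25)·(-2.25) + (4.75)·(4.75) + (-1.25)·(-1.25)) / 3 = 30.75/3 = 10.25
  s[V,W] = ((-1.25)·(1) + (-2.25)·(-4) + (4.75)·(3) + (-1.25)·(0)) / 3 = 22/3 = 7.3333
  s[W,W] = ((1)·(1) + (-4)·(-4) + (3)·(3) + (0)·(0)) / 3 = 26/3 = 8.6667
  Sample standard deviations s_i = √(s[i,i]):
  s(U) = √(2.25) = 1.5
  s(V) = √(10.25) = 3.2016
  s(W) = √(8.6667) = 2.9439

Step 3 — r_{ij} = s_{ij} / (s_i · s_j):
  r[U,U] = 1 (diagonal).
  r[U,V] = -2.75 / (1.5 · 3.2016) = -2.75 / 4.8023 = -0.5726
  r[U,W] = -2.6667 / (1.5 · 2.9439) = -2.6667 / 4.4159 = -0.6039
  r[V,V] = 1 (diagonal).
  r[V,W] = 7.3333 / (3.2016 · 2.9439) = 7.3333 / 9.4251 = 0.7781
  r[W,W] = 1 (diagonal).

R is symmetric with unit diagonal. Assembling:

R = [[1, -0.5726, -0.6039],
 [-0.5726, 1, 0.7781],
 [-0.6039, 0.7781, 1]]


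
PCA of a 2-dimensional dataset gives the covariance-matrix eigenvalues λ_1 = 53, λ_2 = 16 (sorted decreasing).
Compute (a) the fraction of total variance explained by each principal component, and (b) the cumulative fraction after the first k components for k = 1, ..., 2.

Step 1 — total variance = trace(Sigma) = Σ λ_i = 53 + 16 = 69.

Step 2 — fraction explained by component i = λ_i / Σ λ:
  PC1: 53/69 = 0.7681
  PC2: 16/69 = 0.2319

Step 3 — cumulative fraction after k components = (λ_1 + ... + λ_k) / Σ λ:
  k = 1: 53/69 = 0.7681
  k = 2: (53 + 16)/69 = 69/69 = 1

Summary (fraction, with percent):

explained: PC1 0.7681 (76.81%), PC2 0.2319 (23.19%);  cumulative: 0.7681, 1


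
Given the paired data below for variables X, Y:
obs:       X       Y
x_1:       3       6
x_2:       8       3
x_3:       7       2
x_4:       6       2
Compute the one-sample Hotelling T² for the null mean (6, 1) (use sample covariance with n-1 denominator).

Step 1 — sample mean vector:
  mean(X) = (3 + 8 + 7 + 6) / 4 = 24/4 = 6
  mean(Y) = (6 + 3 + 2 + 2) / 4 = 13/4 = 3.25
  x̄ = (6, 3.25),  deviation x̄ - mu_0 = (6, 3.25) - (6, 1) = (0, 2.25).

Step 2 — sample covariance matrix, S[i,j] = (1/(n-1)) · Σ_k (x_{k,i} - mean_i) · (x_{k,j} - mean_j), divisor n-1 = 3:
  S[X,X] = ((-3)·(-3) + (2)·(2) + (1)·(1) + (0)·(0)) / 3 = 14/3 = 4.6667
  S[X,Y] = ((-3)·(2.75) + (2)·(-0.25) + (1)·(-1.25) + (0)·(-1.25)) / 3 = -10/3 = -3.3333
  S[Y,Y] = ((2.75)·(2.75) + (-0.25)·(-0.25) + (-1.25)·(-1.25) + (-1.25)·(-1.25)) / 3 = 10.75/3 = 3.5833
  S = [[4.6667, -3.3333],
 [-3.3333, 3.5833]].

Step 3 — invert S. det(S) = 4.6667·3.5833 - (-3.3333)² = 5.6111.
  S^{-1} = (1/det) · [[d, -b], [-b, a]] = [[0.6386, 0.5941],
 [0.5941, 0.8317]].

Step 4 — quadratic form (x̄ - mu_0)^T · S^{-1} · (x̄ - mu_0):
  S^{-1} · (x̄ - mu_0) = (1.3366, 1.8713),
  (x̄ - mu_0)^T · [...] = (0)·(1.3366) + (2.25)·(1.8713) = 4.2104.

Step 5 — scale by n: T² = 4 · 4.2104 = 16.8416.

T² ≈ 16.8416


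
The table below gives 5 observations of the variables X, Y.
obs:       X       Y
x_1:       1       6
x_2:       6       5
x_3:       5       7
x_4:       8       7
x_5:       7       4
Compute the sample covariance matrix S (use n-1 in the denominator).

Step 1 — column means:
  mean(X) = (1 + 6 + 5 + 8 + 7) / 5 = 27/5 = 5.4
  mean(Y) = (6 + 5 + 7 + 7 + 4) / 5 = 29/5 = 5.8

Step 2 — sample covariance S[i,j] = (1/(n-1)) · Σ_k (x_{k,i} - mean_i) · (x_{k,j} - mean_j), with n-1 = 4.
  S[X,X] = ((-4.4)·(-4.4) + (0.6)·(0.6) + (-0.4)·(-0.4) + (2.6)·(2.6) + (1.6)·(1.6)) / 4 = 29.2/4 = 7.3
  S[X,Y] = ((-4.4)·(0.2) + (0.6)·(-0.8) + (-0.4)·(1.2) + (2.6)·(1.2) + (1.6)·(-1.8)) / 4 = -1.6/4 = -0.4
  S[Y,Y] = ((0.2)·(0.2) + (-0.8)·(-0.8) + (1.2)·(1.2) + (1.2)·(1.2) + (-1.8)·(-1.8)) / 4 = 6.8/4 = 1.7

S is symmetric (S[j,i] = S[i,j]). Assembling:

S = [[7.3, -0.4],
 [-0.4, 1.7]]


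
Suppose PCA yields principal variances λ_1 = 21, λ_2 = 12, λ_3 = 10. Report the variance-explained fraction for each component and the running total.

Step 1 — total variance = trace(Sigma) = Σ λ_i = 21 + 12 + 10 = 43.

Step 2 — fraction explained by component i = λ_i / Σ λ:
  PC1: 21/43 = 0.4884
  PC2: 12/43 = 0.2791
  PC3: 10/43 = 0.2326

Step 3 — cumulative fraction after k components = (λ_1 + ... + λ_k) / Σ λ:
  k = 1: 21/43 = 0.4884
  k = 2: (21 + 12)/43 = 33/43 = 0.7674
  k = 3: (21 + 12 + 10)/43 = 43/43 = 1

Summary (fraction, with percent):

explained: PC1 0.4884 (48.84%), PC2 0.2791 (27.91%), PC3 0.2326 (23.26%);  cumulative: 0.4884, 0.7674, 1


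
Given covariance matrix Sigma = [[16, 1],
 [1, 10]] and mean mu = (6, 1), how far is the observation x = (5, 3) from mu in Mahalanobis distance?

Step 1 — centre the observation: (x - mu) = (-1, 2).

Step 2 — invert Sigma. det(Sigma) = 16·10 - (1)² = 159.
  Sigma^{-1} = (1/det) · [[d, -b], [-b, a]] = [[0.0629, -0.0063],
 [-0.0063, 0.1006]].

Step 3 — form the quadratic (x - mu)^T · Sigma^{-1} · (x - mu):
  Sigma^{-1} · (x - mu) = (-0.0755, 0.2075).
  (x - mu)^T · [Sigma^{-1} · (x - mu)] = (-1)·(-0.0755) + (2)·(0.2075) = 0.4906.

Step 4 — take square root: d = √(0.4906) ≈ 0.7004.

d(x, mu) = √(0.4906) ≈ 0.7004


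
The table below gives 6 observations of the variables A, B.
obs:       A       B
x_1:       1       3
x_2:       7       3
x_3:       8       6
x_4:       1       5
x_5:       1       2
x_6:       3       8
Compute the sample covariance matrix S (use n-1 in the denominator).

Step 1 — column means:
  mean(A) = (1 + 7 + 8 + 1 + 1 + 3) / 6 = 21/6 = 3.5
  mean(B) = (3 + 3 + 6 + 5 + 2 + 8) / 6 = 27/6 = 4.5

Step 2 — sample covariance S[i,j] = (1/(n-1)) · Σ_k (x_{k,i} - mean_i) · (x_{k,j} - mean_j), with n-1 = 5.
  S[A,A] = ((-2.5)·(-2.5) + (3.5)·(3.5) + (4.5)·(4.5) + (-2.5)·(-2.5) + (-2.5)·(-2.5) + (-0.5)·(-0.5)) / 5 = 51.5/5 = 10.3
  S[A,B] = ((-2.5)·(-1.5) + (3.5)·(-1.5) + (4.5)·(1.5) + (-2.5)·(0.5) + (-2.5)·(-2.5) + (-0.5)·(3.5)) / 5 = 8.5/5 = 1.7
  S[B,B] = ((-1.5)·(-1.5) + (-1.5)·(-1.5) + (1.5)·(1.5) + (0.5)·(0.5) + (-2.5)·(-2.5) + (3.5)·(3.5)) / 5 = 25.5/5 = 5.1

S is symmetric (S[j,i] = S[i,j]). Assembling:

S = [[10.3, 1.7],
 [1.7, 5.1]]


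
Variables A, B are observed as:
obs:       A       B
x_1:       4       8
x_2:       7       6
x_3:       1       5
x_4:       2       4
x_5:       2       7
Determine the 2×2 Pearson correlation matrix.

Step 1 — column means:
  mean(A) = (4 + 7 + 1 + 2 + 2) / 5 = 16/5 = 3.2
  mean(B) = (8 + 6 + 5 + 4 + 7) / 5 = 30/5 = 6

Step 2 — sample variances and covariances s[i,j] = (1/(n-1)) · Σ_k (x_{k,i} - mean_i) · (x_{k,j} - mean_j), with n-1 = 4:
  s[A,A] = ((0.8)·(0.8) + (3.8)·(3.8) + (-2.2)·(-2.2) + (-1.2)·(-1.2) + (-1.2)·(-1.2)) / 4 = 22.8/4 = 5.7
  s[A,B] = ((0.8)·(2) + (3.8)·(0) + (-2.2)·(-1) + (-1.2)·(-2) + (-1.2)·(1)) / 4 = 5/4 = 1.25
  s[B,B] = ((2)·(2) + (0)·(0) + (-1)·(-1) + (-2)·(-2) + (1)·(1)) / 4 = 10/4 = 2.5
  Sample standard deviations s_i = √(s[i,i]):
  s(A) = √(5.7) = 2.3875
  s(B) = √(2.5) = 1.5811

Step 3 — r_{ij} = s_{ij} / (s_i · s_j):
  r[A,A] = 1 (diagonal).
  r[A,B] = 1.25 / (2.3875 · 1.5811) = 1.25 / 3.7749 = 0.3311
  r[B,B] = 1 (diagonal).

R is symmetric with unit diagonal. Assembling:

R = [[1, 0.3311],
 [0.3311, 1]]


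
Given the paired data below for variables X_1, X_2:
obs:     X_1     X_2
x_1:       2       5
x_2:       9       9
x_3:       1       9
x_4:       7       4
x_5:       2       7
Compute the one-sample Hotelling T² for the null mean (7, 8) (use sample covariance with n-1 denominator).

Step 1 — sample mean vector:
  mean(X_1) = (2 + 9 + 1 + 7 + 2) / 5 = 21/5 = 4.2
  mean(X_2) = (5 + 9 + 9 + 4 + 7) / 5 = 34/5 = 6.8
  x̄ = (4.2, 6.8),  deviation x̄ - mu_0 = (4.2, 6.8) - (7, 8) = (-2.8, -1.2).

Step 2 — sample covariance matrix, S[i,j] = (1/(n-1)) · Σ_k (x_{k,i} - mean_i) · (x_{k,j} - mean_j), divisor n-1 = 4:
  S[X_1,X_1] = ((-2.2)·(-2.2) + (4.8)·(4.8) + (-3.2)·(-3.2) + (2.8)·(2.8) + (-2.2)·(-2.2)) / 4 = 50.8/4 = 12.7
  S[X_1,X_2] = ((-2.2)·(-1.8) + (4.8)·(2.2) + (-3.2)·(2.2) + (2.8)·(-2.8) + (-2.2)·(0.2)) / 4 = -0.8/4 = -0.2
  S[X_2,X_2] = ((-1.8)·(-1.8) + (2.2)·(2.2) + (2.2)·(2.2) + (-2.8)·(-2.8) + (0.2)·(0.2)) / 4 = 20.8/4 = 5.2
  S = [[12.7, -0.2],
 [-0.2, 5.2]].

Step 3 — invert S. det(S) = 12.7·5.2 - (-0.2)² = 66.
  S^{-1} = (1/det) · [[d, -b], [-b, a]] = [[0.0788, 0.003],
 [0.003, 0.1924]].

Step 4 — quadratic form (x̄ - mu_0)^T · S^{-1} · (x̄ - mu_0):
  S^{-1} · (x̄ - mu_0) = (-0.2242, -0.2394),
  (x̄ - mu_0)^T · [...] = (-2.8)·(-0.2242) + (-1.2)·(-0.2394) = 0.9152.

Step 5 — scale by n: T² = 5 · 0.9152 = 4.5758.

T² ≈ 4.5758


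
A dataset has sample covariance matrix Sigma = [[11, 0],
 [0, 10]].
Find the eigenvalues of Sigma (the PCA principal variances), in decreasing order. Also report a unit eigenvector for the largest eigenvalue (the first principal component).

Step 1 — characteristic polynomial of 2×2 Sigma:
  det(Sigma - λI) = λ² - trace · λ + det = 0.
  trace = 11 + 10 = 21, det = 11·10 - (0)² = 110.
Step 2 — discriminant:
  Δ = trace² - 4·det = 441 - 440 = 1.
Step 3 — eigenvalues:
  λ = (trace ± √Δ)/2 = (21 ± 1)/2,
  λ_1 = 11,  λ_2 = 10.

Step 4 — unit eigenvector for λ_1: Sigma is diagonal, so its eigenvectors are the coordinate axes. λ_1 = 11 is the diagonal entry on the first coordinate axis, hence
  v_1 = (1, 0) (||v_1|| = 1).

λ_1 = 11,  λ_2 = 10;  v_1 ≈ (1, 0)


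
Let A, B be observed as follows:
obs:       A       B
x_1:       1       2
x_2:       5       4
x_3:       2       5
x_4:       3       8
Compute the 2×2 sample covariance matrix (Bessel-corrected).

Step 1 — column means:
  mean(A) = (1 + 5 + 2 + 3) / 4 = 11/4 = 2.75
  mean(B) = (2 + 4 + 5 + 8) / 4 = 19/4 = 4.75

Step 2 — sample covariance S[i,j] = (1/(n-1)) · Σ_k (x_{k,i} - mean_i) · (x_{k,j} - mean_j), with n-1 = 3.
  S[A,A] = ((-1.75)·(-1.75) + (2.25)·(2.25) + (-0.75)·(-0.75) + (0.25)·(0.25)) / 3 = 8.75/3 = 2.9167
  S[A,B] = ((-1.75)·(-2.75) + (2.25)·(-0.75) + (-0.75)·(0.25) + (0.25)·(3.25)) / 3 = 3.75/3 = 1.25
  S[B,B] = ((-2.75)·(-2.75) + (-0.75)·(-0.75) + (0.25)·(0.25) + (3.25)·(3.25)) / 3 = 18.75/3 = 6.25

S is symmetric (S[j,i] = S[i,j]). Assembling:

S = [[2.9167, 1.25],
 [1.25, 6.25]]


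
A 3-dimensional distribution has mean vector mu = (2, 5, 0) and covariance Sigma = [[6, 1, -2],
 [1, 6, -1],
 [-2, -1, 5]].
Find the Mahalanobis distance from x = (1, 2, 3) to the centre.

Step 1 — centre the observation: (x - mu) = (-1, -3, 3).

Step 2 — invert Sigma (cofactor / det for 3×3, or solve directly):
  Sigma^{-1} = [[0.1946, -0.0201, 0.0738],
 [-0.0201, 0.1745, 0.0268],
 [0.0738, 0.0268, 0.2349]].

Step 3 — form the quadratic (x - mu)^T · Sigma^{-1} · (x - mu):
  Sigma^{-1} · (x - mu) = (0.0872, -0.4228, 0.5503).
  (x - mu)^T · [Sigma^{-1} · (x - mu)] = (-1)·(0.0872) + (-3)·(-0.4228) + (3)·(0.5503) = 2.8322.

Step 4 — take square root: d = √(2.8322) ≈ 1.6829.

d(x, mu) = √(2.8322) ≈ 1.6829


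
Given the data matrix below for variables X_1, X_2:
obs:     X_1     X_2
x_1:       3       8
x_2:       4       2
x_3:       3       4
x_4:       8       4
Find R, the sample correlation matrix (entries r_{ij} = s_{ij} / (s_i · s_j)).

Step 1 — column means:
  mean(X_1) = (3 + 4 + 3 + 8) / 4 = 18/4 = 4.5
  mean(X_2) = (8 + 2 + 4 + 4) / 4 = 18/4 = 4.5

Step 2 — sample variances and covariances s[i,j] = (1/(n-1)) · Σ_k (x_{k,i} - mean_i) · (x_{k,j} - mean_j), with n-1 = 3:
  s[X_1,X_1] = ((-1.5)·(-1.5) + (-0.5)·(-0.5) + (-1.5)·(-1.5) + (3.5)·(3.5)) / 3 = 17/3 = 5.6667
  s[X_1,X_2] = ((-1.5)·(3.5) + (-0.5)·(-2.5) + (-1.5)·(-0.5) + (3.5)·(-0.5)) / 3 = -5/3 = -1.6667
  s[X_2,X_2] = ((3.5)·(3.5) + (-2.5)·(-2.5) + (-0.5)·(-0.5) + (-0.5)·(-0.5)) / 3 = 19/3 = 6.3333
  Sample standard deviations s_i = √(s[i,i]):
  s(X_1) = √(5.6667) = 2.3805
  s(X_2) = √(6.3333) = 2.5166

Step 3 — r_{ij} = s_{ij} / (s_i · s_j):
  r[X_1,X_1] = 1 (diagonal).
  r[X_1,X_2] = -1.6667 / (2.3805 · 2.5166) = -1.6667 / 5.9907 = -0.2782
  r[X_2,X_2] = 1 (diagonal).

R is symmetric with unit diagonal. Assembling:

R = [[1, -0.2782],
 [-0.2782, 1]]


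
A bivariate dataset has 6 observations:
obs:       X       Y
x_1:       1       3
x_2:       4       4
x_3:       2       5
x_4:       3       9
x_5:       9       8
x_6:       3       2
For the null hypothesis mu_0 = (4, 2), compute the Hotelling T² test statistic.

Step 1 — sample mean vector:
  mean(X) = (1 + 4 + 2 + 3 + 9 + 3) / 6 = 22/6 = 3.6667
  mean(Y) = (3 + 4 + 5 + 9 + 8 + 2) / 6 = 31/6 = 5.1667
  x̄ = (3.6667, 5.1667),  deviation x̄ - mu_0 = (3.6667, 5.1667) - (4, 2) = (-0.3333, 3.1667).

Step 2 — sample covariance matrix, S[i,j] = (1/(n-1)) · Σ_k (x_{k,i} - mean_i) · (x_{k,j} - mean_j), divisor n-1 = 5:
  S[X,X] = ((-2.6667)·(-2.6667) + (0.3333)·(0.3333) + (-1.6667)·(-1.6667) + (-0.6667)·(-0.6667) + (5.3333)·(5.3333) + (-0.6667)·(-0.6667)) / 5 = 39.3333/5 = 7.8667
  S[X,Y] = ((-2.6667)·(-2.1667) + (0.3333)·(-1.1667) + (-1.6667)·(-0.1667) + (-0.6667)·(3.8333) + (5.3333)·(2.8333) + (-0.6667)·(-3.1667)) / 5 = 20.3333/5 = 4.0667
  S[Y,Y] = ((-2.1667)·(-2.1667) + (-1.1667)·(-1.1667) + (-0.1667)·(-0.1667) + (3.8333)·(3.8333) + (2.8333)·(2.8333) + (-3.1667)·(-3.1667)) / 5 = 38.8333/5 = 7.7667
  S = [[7.8667, 4.0667],
 [4.0667, 7.7667]].

Step 3 — invert S. det(S) = 7.8667·7.7667 - (4.0667)² = 44.56.
  S^{-1} = (1/det) · [[d, -b], [-b, a]] = [[0.1743, -0.0913],
 [-0.0913, 0.1765]].

Step 4 — quadratic form (x̄ - mu_0)^T · S^{-1} · (x̄ - mu_0):
  S^{-1} · (x̄ - mu_0) = (-0.3471, 0.5895),
  (x̄ - mu_0)^T · [...] = (-0.3333)·(-0.3471) + (3.1667)·(0.5895) = 1.9823.

Step 5 — scale by n: T² = 6 · 1.9823 = 11.8941.

T² ≈ 11.8941


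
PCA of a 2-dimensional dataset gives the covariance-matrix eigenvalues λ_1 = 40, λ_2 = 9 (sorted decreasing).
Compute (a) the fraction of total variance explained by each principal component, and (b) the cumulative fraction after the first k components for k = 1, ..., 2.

Step 1 — total variance = trace(Sigma) = Σ λ_i = 40 + 9 = 49.

Step 2 — fraction explained by component i = λ_i / Σ λ:
  PC1: 40/49 = 0.8163
  PC2: 9/49 = 0.1837

Step 3 — cumulative fraction after k components = (λ_1 + ... + λ_k) / Σ λ:
  k = 1: 40/49 = 0.8163
  k = 2: (40 + 9)/49 = 49/49 = 1

Summary (fraction, with percent):

explained: PC1 0.8163 (81.63%), PC2 0.1837 (18.37%);  cumulative: 0.8163, 1


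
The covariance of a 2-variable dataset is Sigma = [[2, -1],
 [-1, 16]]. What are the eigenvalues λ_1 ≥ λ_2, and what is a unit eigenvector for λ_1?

Step 1 — characteristic polynomial of 2×2 Sigma:
  det(Sigma - λI) = λ² - trace · λ + det = 0.
  trace = 2 + 16 = 18, det = 2·16 - (-1)² = 31.
Step 2 — discriminant:
  Δ = trace² - 4·det = 324 - 124 = 200.
Step 3 — eigenvalues:
  λ = (trace ± √Δ)/2 = (18 ± 14.1421)/2,
  λ_1 = 16.0711,  λ_2 = 1.9289.

Step 4 — unit eigenvector for λ_1: solve (Sigma - λ_1 I)v = 0. First row:
  (2 - 16.0711)·v_x + (-1)·v_y = 0, i.e. (-14.0711)·v_x + (-1)·v_y = 0,
  so v ∝ (b, λ_1 - a) = (-1, 14.0711); multiply by -1 so the first entry is positive: u = (1, -14.0711).
  ||u|| = √((1)² + (-14.0711)²) = √(198.9949) ≈ 14.1066,
  v_1 = u/||u|| ≈ (0.0709, -0.9975) (||v_1|| = 1).

λ_1 = 16.0711,  λ_2 = 1.9289;  v_1 ≈ (0.0709, -0.9975)


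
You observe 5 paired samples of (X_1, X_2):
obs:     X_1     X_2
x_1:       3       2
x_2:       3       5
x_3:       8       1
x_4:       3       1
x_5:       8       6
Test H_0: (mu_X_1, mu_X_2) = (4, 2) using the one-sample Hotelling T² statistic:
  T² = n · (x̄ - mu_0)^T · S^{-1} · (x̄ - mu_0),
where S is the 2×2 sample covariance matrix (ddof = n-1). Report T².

Step 1 — sample mean vector:
  mean(X_1) = (3 + 3 + 8 + 3 + 8) / 5 = 25/5 = 5
  mean(X_2) = (2 + 5 + 1 + 1 + 6) / 5 = 15/5 = 3
  x̄ = (5, 3),  deviation x̄ - mu_0 = (5, 3) - (4, 2) = (1, 1).

Step 2 — sample covariance matrix, S[i,j] = (1/(n-1)) · Σ_k (x_{k,i} - mean_i) · (x_{k,j} - mean_j), divisor n-1 = 4:
  S[X_1,X_1] = ((-2)·(-2) + (-2)·(-2) + (3)·(3) + (-2)·(-2) + (3)·(3)) / 4 = 30/4 = 7.5
  S[X_1,X_2] = ((-2)·(-1) + (-2)·(2) + (3)·(-2) + (-2)·(-2) + (3)·(3)) / 4 = 5/4 = 1.25
  S[X_2,X_2] = ((-1)·(-1) + (2)·(2) + (-2)·(-2) + (-2)·(-2) + (3)·(3)) / 4 = 22/4 = 5.5
  S = [[7.5, 1.25],
 [1.25, 5.5]].

Step 3 — invert S. det(S) = 7.5·5.5 - (1.25)² = 39.6875.
  S^{-1} = (1/det) · [[d, -b], [-b, a]] = [[0.1386, -0.0315],
 [-0.0315, 0.189]].

Step 4 — quadratic form (x̄ - mu_0)^T · S^{-1} · (x̄ - mu_0):
  S^{-1} · (x̄ - mu_0) = (0.1071, 0.1575),
  (x̄ - mu_0)^T · [...] = (1)·(0.1071) + (1)·(0.1575) = 0.2646.

Step 5 — scale by n: T² = 5 · 0.2646 = 1.3228.

T² ≈ 1.3228


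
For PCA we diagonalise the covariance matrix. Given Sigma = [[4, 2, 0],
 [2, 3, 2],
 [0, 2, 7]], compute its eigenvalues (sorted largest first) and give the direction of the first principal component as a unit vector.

Step 1 — characteristic polynomial p(λ) = det(λI - Sigma) = λ³ - tr·λ² + c_1·λ - det, where tr = trace, c_1 = sum of the principal 2×2 minors, det = det(Sigma):
  tr = 4 + 3 + 7 = 14,
  c_1 = (4·3 - (2)²) + (4·7 - (0)²) + (3·7 - (2)²) = 8 + 28 + 17 = 53,
  det = 4·(3·7 - (2)²) - (2)·((2)·7 - (2)·(0)) + (0)·((2)·(2) - 3·(0)) = 4·(17) - (2)·(14) + (0)·(4) = 40.
  So p(λ) = λ³ - 14λ² + 53λ - 40.
Step 2 — look for an integer root (rational root theorem: any rational root is an integer divisor of 40). Testing λ = 1:
  p(1) = 1 - 14 + 53 - 40 = 0  ✓
  Dividing out (λ - 1): p(λ) = (λ - 1)(λ² - 13λ + 40).
Step 3 — remaining eigenvalues from the quadratic λ² - 13λ + 40 = 0:
  Δ = 13² - 4·40 = 169 - 160 = 9,  λ = (13 ± √9)/2 = (13 ± 3)/2 = 8 or 5.
  Sorted: λ_1 = 8,  λ_2 = 5,  λ_3 = 1  (check: sum = 14 = tr ✓).

Step 4 — unit eigenvector for λ_1 = 8: v spans the null space of (Sigma - λ_1 I), whose rows are
  r_1 = (-4, 2, 0),  r_2 = (2, -5, 2),  r_3 = (0, 2, -1).
  v is orthogonal to every row, so take v ∝ r_1 × r_2 = ((2)·(2) - (0)·(-5), (0)·(2) - (-4)·(2), (-4)·(-5) - (2)·(2)) = (4, 8, 16).
  Rescale (divide by 4): u = (1, 2, 4).
  ||u|| = √((1)² + (2)² + (4)²) = √(21) ≈ 4.5826,  v_1 = u/||u|| ≈ (0.2182, 0.4364, 0.8729) (||v_1|| = 1).

λ_1 = 8,  λ_2 = 5,  λ_3 = 1;  v_1 ≈ (0.2182, 0.4364, 0.8729)


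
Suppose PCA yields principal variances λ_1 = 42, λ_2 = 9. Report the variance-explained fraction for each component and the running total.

Step 1 — total variance = trace(Sigma) = Σ λ_i = 42 + 9 = 51.

Step 2 — fraction explained by component i = λ_i / Σ λ:
  PC1: 42/51 = 0.8235
  PC2: 9/51 = 0.1765

Step 3 — cumulative fraction after k components = (λ_1 + ... + λ_k) / Σ λ:
  k = 1: 42/51 = 0.8235
  k = 2: (42 + 9)/51 = 51/51 = 1

Summary (fraction, with percent):

explained: PC1 0.8235 (82.35%), PC2 0.1765 (17.65%);  cumulative: 0.8235, 1


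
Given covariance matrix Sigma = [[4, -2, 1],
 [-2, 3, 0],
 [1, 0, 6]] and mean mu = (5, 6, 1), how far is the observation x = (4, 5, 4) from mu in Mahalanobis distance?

Step 1 — centre the observation: (x - mu) = (-1, -1, 3).

Step 2 — invert Sigma (cofactor / det for 3×3, or solve directly):
  Sigma^{-1} = [[0.4, 0.2667, -0.0667],
 [0.2667, 0.5111, -0.0444],
 [-0.0667, -0.0444, 0.1778]].

Step 3 — form the quadratic (x - mu)^T · Sigma^{-1} · (x - mu):
  Sigma^{-1} · (x - mu) = (-0.8667, -0.9111, 0.6444).
  (x - mu)^T · [Sigma^{-1} · (x - mu)] = (-1)·(-0.8667) + (-1)·(-0.9111) + (3)·(0.6444) = 3.7111.

Step 4 — take square root: d = √(3.7111) ≈ 1.9264.

d(x, mu) = √(3.7111) ≈ 1.9264


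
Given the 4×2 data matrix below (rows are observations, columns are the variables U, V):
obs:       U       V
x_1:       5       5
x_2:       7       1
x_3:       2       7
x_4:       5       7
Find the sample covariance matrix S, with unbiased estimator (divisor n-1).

Step 1 — column means:
  mean(U) = (5 + 7 + 2 + 5) / 4 = 19/4 = 4.75
  mean(V) = (5 + 1 + 7 + 7) / 4 = 20/4 = 5

Step 2 — sample covariance S[i,j] = (1/(n-1)) · Σ_k (x_{k,i} - mean_i) · (x_{k,j} - mean_j), with n-1 = 3.
  S[U,U] = ((0.25)·(0.25) + (2.25)·(2.25) + (-2.75)·(-2.75) + (0.25)·(0.25)) / 3 = 12.75/3 = 4.25
  S[U,V] = ((0.25)·(0) + (2.25)·(-4) + (-2.75)·(2) + (0.25)·(2)) / 3 = -14/3 = -4.6667
  S[V,V] = ((0)·(0) + (-4)·(-4) + (2)·(2) + (2)·(2)) / 3 = 24/3 = 8

S is symmetric (S[j,i] = S[i,j]). Assembling:

S = [[4.25, -4.6667],
 [-4.6667, 8]]


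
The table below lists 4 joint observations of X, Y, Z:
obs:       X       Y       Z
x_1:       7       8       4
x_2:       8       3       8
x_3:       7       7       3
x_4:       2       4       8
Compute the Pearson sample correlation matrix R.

Step 1 — column means:
  mean(X) = (7 + 8 + 7 + 2) / 4 = 24/4 = 6
  mean(Y) = (8 + 3 + 7 + 4) / 4 = 22/4 = 5.5
  mean(Z) = (4 + 8 + 3 + 8) / 4 = 23/4 = 5.75

Step 2 — sample variances and covariances s[i,j] = (1/(n-1)) · Σ_k (x_{k,i} - mean_i) · (x_{k,j} - mean_j), with n-1 = 3:
  s[X,X] = ((1)·(1) + (2)·(2) + (1)·(1) + (-4)·(-4)) / 3 = 22/3 = 7.3333
  s[X,Y] = ((1)·(2.5) + (2)·(-2.5) + (1)·(1.5) + (-4)·(-1.5)) / 3 = 5/3 = 1.6667
  s[X,Z] = ((1)·(-1.75) + (2)·(2.25) + (1)·(-2.75) + (-4)·(2.25)) / 3 = -9/3 = -3
  s[Y,Y] = ((2.5)·(2.5) + (-2.5)·(-2.5) + (1.5)·(1.5) + (-1.5)·(-1.5)) / 3 = 17/3 = 5.6667
  s[Y,Z] = ((2.5)·(-1.75) + (-2.5)·(2.25) + (1.5)·(-2.75) + (-1.5)·(2.25)) / 3 = -17.5/3 = -5.8333
  s[Z,Z] = ((-1.75)·(-1.75) + (2.25)·(2.25) + (-2.75)·(-2.75) + (2.25)·(2.25)) / 3 = 20.75/3 = 6.9167
  Sample standard deviations s_i = √(s[i,i]):
  s(X) = √(7.3333) = 2.708
  s(Y) = √(5.6667) = 2.3805
  s(Z) = √(6.9167) = 2.63

Step 3 — r_{ij} = s_{ij} / (s_i · s_j):
  r[X,X] = 1 (diagonal).
  r[X,Y] = 1.6667 / (2.708 · 2.3805) = 1.6667 / 6.4464 = 0.2585
  r[X,Z] = -3 / (2.708 · 2.63) = -3 / 7.122 = -0.4212
  r[Y,Y] = 1 (diagonal).
  r[Y,Z] = -5.8333 / (2.3805 · 2.63) = -5.8333 / 6.2605 = -0.9318
  r[Z,Z] = 1 (diagonal).

R is symmetric with unit diagonal. Assembling:

R = [[1, 0.2585, -0.4212],
 [0.2585, 1, -0.9318],
 [-0.4212, -0.9318, 1]]


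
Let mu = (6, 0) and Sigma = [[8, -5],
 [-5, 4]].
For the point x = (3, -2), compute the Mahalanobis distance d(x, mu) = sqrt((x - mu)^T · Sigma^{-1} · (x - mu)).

Step 1 — centre the observation: (x - mu) = (-3, -2).

Step 2 — invert Sigma. det(Sigma) = 8·4 - (-5)² = 7.
  Sigma^{-1} = (1/det) · [[d, -b], [-b, a]] = [[0.5714, 0.7143],
 [0.7143, 1.1429]].

Step 3 — form the quadratic (x - mu)^T · Sigma^{-1} · (x - mu):
  Sigma^{-1} · (x - mu) = (-3.1429, -4.4286).
  (x - mu)^T · [Sigma^{-1} · (x - mu)] = (-3)·(-3.1429) + (-2)·(-4.4286) = 18.2857.

Step 4 — take square root: d = √(18.2857) ≈ 4.2762.

d(x, mu) = √(18.2857) ≈ 4.2762


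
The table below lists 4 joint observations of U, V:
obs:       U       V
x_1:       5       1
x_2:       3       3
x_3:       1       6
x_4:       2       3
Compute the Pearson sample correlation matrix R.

Step 1 — column means:
  mean(U) = (5 + 3 + 1 + 2) / 4 = 11/4 = 2.75
  mean(V) = (1 + 3 + 6 + 3) / 4 = 13/4 = 3.25

Step 2 — sample variances and covariances s[i,j] = (1/(n-1)) · Σ_k (x_{k,i} - mean_i) · (x_{k,j} - mean_j), with n-1 = 3:
  s[U,U] = ((2.25)·(2.25) + (0.25)·(0.25) + (-1.75)·(-1.75) + (-0.75)·(-0.75)) / 3 = 8.75/3 = 2.9167
  s[U,V] = ((2.25)·(-2.25) + (0.25)·(-0.25) + (-1.75)·(2.75) + (-0.75)·(-0.25)) / 3 = -9.75/3 = -3.25
  s[V,V] = ((-2.25)·(-2.25) + (-0.25)·(-0.25) + (2.75)·(2.75) + (-0.25)·(-0.25)) / 3 = 12.75/3 = 4.25
  Sample standard deviations s_i = √(s[i,i]):
  s(U) = √(2.9167) = 1.7078
  s(V) = √(4.25) = 2.0616

Step 3 — r_{ij} = s_{ij} / (s_i · s_j):
  r[U,U] = 1 (diagonal).
  r[U,V] = -3.25 / (1.7078 · 2.0616) = -3.25 / 3.5208 = -0.9231
  r[V,V] = 1 (diagonal).

R is symmetric with unit diagonal. Assembling:

R = [[1, -0.9231],
 [-0.9231, 1]]


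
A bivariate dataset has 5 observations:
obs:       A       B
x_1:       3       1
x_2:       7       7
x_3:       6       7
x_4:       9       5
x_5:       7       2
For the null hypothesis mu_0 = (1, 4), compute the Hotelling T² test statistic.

Step 1 — sample mean vector:
  mean(A) = (3 + 7 + 6 + 9 + 7) / 5 = 32/5 = 6.4
  mean(B) = (1 + 7 + 7 + 5 + 2) / 5 = 22/5 = 4.4
  x̄ = (6.4, 4.4),  deviation x̄ - mu_0 = (6.4, 4.4) - (1, 4) = (5.4, 0.4).

Step 2 — sample covariance matrix, S[i,j] = (1/(n-1)) · Σ_k (x_{k,i} - mean_i) · (x_{k,j} - mean_j), divisor n-1 = 4:
  S[A,A] = ((-3.4)·(-3.4) + (0.6)·(0.6) + (-0.4)·(-0.4) + (2.6)·(2.6) + (0.6)·(0.6)) / 4 = 19.2/4 = 4.8
  S[A,B] = ((-3.4)·(-3.4) + (0.6)·(2.6) + (-0.4)·(2.6) + (2.6)·(0.6) + (0.6)·(-2.4)) / 4 = 12.2/4 = 3.05
  S[B,B] = ((-3.4)·(-3.4) + (2.6)·(2.6) + (2.6)·(2.6) + (0.6)·(0.6) + (-2.4)·(-2.4)) / 4 = 31.2/4 = 7.8
  S = [[4.8, 3.05],
 [3.05, 7.8]].

Step 3 — invert S. det(S) = 4.8·7.8 - (3.05)² = 28.1375.
  S^{-1} = (1/det) · [[d, -b], [-b, a]] = [[0.2772, -0.1084],
 [-0.1084, 0.1706]].

Step 4 — quadratic form (x̄ - mu_0)^T · S^{-1} · (x̄ - mu_0):
  S^{-1} · (x̄ - mu_0) = (1.4536, -0.5171),
  (x̄ - mu_0)^T · [...] = (5.4)·(1.4536) + (0.4)·(-0.5171) = 7.6425.

Step 5 — scale by n: T² = 5 · 7.6425 = 38.2124.

T² ≈ 38.2124


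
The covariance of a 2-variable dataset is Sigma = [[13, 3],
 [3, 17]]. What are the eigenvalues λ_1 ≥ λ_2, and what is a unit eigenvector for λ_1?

Step 1 — characteristic polynomial of 2×2 Sigma:
  det(Sigma - λI) = λ² - trace · λ + det = 0.
  trace = 13 + 17 = 30, det = 13·17 - (3)² = 212.
Step 2 — discriminant:
  Δ = trace² - 4·det = 900 - 848 = 52.
Step 3 — eigenvalues:
  λ = (trace ± √Δ)/2 = (30 ± 7.2111)/2,
  λ_1 = 18.6056,  λ_2 = 11.3944.

Step 4 — unit eigenvector for λ_1: solve (Sigma - λ_1 I)v = 0. First row:
  (13 - 18.6056)·v_x + (3)·v_y = 0, i.e. (-5.6056)·v_x + (3)·v_y = 0,
  so v ∝ (b, λ_1 - a) = (3, 5.6056) = u.
  ||u|| = √((3)² + (5.6056)²) = √(40.4222) ≈ 6.3578,
  v_1 = u/||u|| ≈ (0.4719, 0.8817) (||v_1|| = 1).

λ_1 = 18.6056,  λ_2 = 11.3944;  v_1 ≈ (0.4719, 0.8817)


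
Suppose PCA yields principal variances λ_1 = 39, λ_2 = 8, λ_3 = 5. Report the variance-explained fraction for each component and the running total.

Step 1 — total variance = trace(Sigma) = Σ λ_i = 39 + 8 + 5 = 52.

Step 2 — fraction explained by component i = λ_i / Σ λ:
  PC1: 39/52 = 0.75
  PC2: 8/52 = 0.1538
  PC3: 5/52 = 0.0962

Step 3 — cumulative fraction after k components = (λ_1 + ... + λ_k) / Σ λ:
  k = 1: 39/52 = 0.75
  k = 2: (39 + 8)/52 = 47/52 = 0.9038
  k = 3: (39 + 8 + 5)/52 = 52/52 = 1

Summary (fraction, with percent):

explained: PC1 0.75 (75%), PC2 0.1538 (15.38%), PC3 0.0962 (9.62%);  cumulative: 0.75, 0.9038, 1


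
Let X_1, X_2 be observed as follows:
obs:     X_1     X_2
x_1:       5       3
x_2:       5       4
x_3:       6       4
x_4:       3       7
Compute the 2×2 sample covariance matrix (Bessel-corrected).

Step 1 — column means:
  mean(X_1) = (5 + 5 + 6 + 3) / 4 = 19/4 = 4.75
  mean(X_2) = (3 + 4 + 4 + 7) / 4 = 18/4 = 4.5

Step 2 — sample covariance S[i,j] = (1/(n-1)) · Σ_k (x_{k,i} - mean_i) · (x_{k,j} - mean_j), with n-1 = 3.
  S[X_1,X_1] = ((0.25)·(0.25) + (0.25)·(0.25) + (1.25)·(1.25) + (-1.75)·(-1.75)) / 3 = 4.75/3 = 1.5833
  S[X_1,X_2] = ((0.25)·(-1.5) + (0.25)·(-0.5) + (1.25)·(-0.5) + (-1.75)·(2.5)) / 3 = -5.5/3 = -1.8333
  S[X_2,X_2] = ((-1.5)·(-1.5) + (-0.5)·(-0.5) + (-0.5)·(-0.5) + (2.5)·(2.5)) / 3 = 9/3 = 3

S is symmetric (S[j,i] = S[i,j]). Assembling:

S = [[1.5833, -1.8333],
 [-1.8333, 3]]


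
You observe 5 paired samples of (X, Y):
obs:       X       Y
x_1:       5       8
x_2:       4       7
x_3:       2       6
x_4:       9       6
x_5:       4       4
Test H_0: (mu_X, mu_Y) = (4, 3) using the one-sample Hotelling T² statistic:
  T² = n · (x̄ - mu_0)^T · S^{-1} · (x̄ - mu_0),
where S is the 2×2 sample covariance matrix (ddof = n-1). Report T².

Step 1 — sample mean vector:
  mean(X) = (5 + 4 + 2 + 9 + 4) / 5 = 24/5 = 4.8
  mean(Y) = (8 + 7 + 6 + 6 + 4) / 5 = 31/5 = 6.2
  x̄ = (4.8, 6.2),  deviation x̄ - mu_0 = (4.8, 6.2) - (4, 3) = (0.8, 3.2).

Step 2 — sample covariance matrix, S[i,j] = (1/(n-1)) · Σ_k (x_{k,i} - mean_i) · (x_{k,j} - mean_j), divisor n-1 = 4:
  S[X,X] = ((0.2)·(0.2) + (-0.8)·(-0.8) + (-2.8)·(-2.8) + (4.2)·(4.2) + (-0.8)·(-0.8)) / 4 = 26.8/4 = 6.7
  S[X,Y] = ((0.2)·(1.8) + (-0.8)·(0.8) + (-2.8)·(-0.2) + (4.2)·(-0.2) + (-0.8)·(-2.2)) / 4 = 1.2/4 = 0.3
  S[Y,Y] = ((1.8)·(1.8) + (0.8)·(0.8) + (-0.2)·(-0.2) + (-0.2)·(-0.2) + (-2.2)·(-2.2)) / 4 = 8.8/4 = 2.2
  S = [[6.7, 0.3],
 [0.3, 2.2]].

Step 3 — invert S. det(S) = 6.7·2.2 - (0.3)² = 14.65.
  S^{-1} = (1/det) · [[d, -b], [-b, a]] = [[0.1502, -0.0205],
 [-0.0205, 0.4573]].

Step 4 — quadratic form (x̄ - mu_0)^T · S^{-1} · (x̄ - mu_0):
  S^{-1} · (x̄ - mu_0) = (0.0546, 1.4471),
  (x̄ - mu_0)^T · [...] = (0.8)·(0.0546) + (3.2)·(1.4471) = 4.6744.

Step 5 — scale by n: T² = 5 · 4.6744 = 23.372.

T² ≈ 23.372


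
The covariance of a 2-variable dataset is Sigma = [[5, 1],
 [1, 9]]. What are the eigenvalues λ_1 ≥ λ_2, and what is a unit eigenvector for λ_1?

Step 1 — characteristic polynomial of 2×2 Sigma:
  det(Sigma - λI) = λ² - trace · λ + det = 0.
  trace = 5 + 9 = 14, det = 5·9 - (1)² = 44.
Step 2 — discriminant:
  Δ = trace² - 4·det = 196 - 176 = 20.
Step 3 — eigenvalues:
  λ = (trace ± √Δ)/2 = (14 ± 4.4721)/2,
  λ_1 = 9.2361,  λ_2 = 4.7639.

Step 4 — unit eigenvector for λ_1: solve (Sigma - λ_1 I)v = 0. First row:
  (5 - 9.2361)·v_x + (1)·v_y = 0, i.e. (-4.2361)·v_x + (1)·v_y = 0,
  so v ∝ (b, λ_1 - a) = (1, 4.2361) = u.
  ||u|| = √((1)² + (4.2361)²) = √(18.9443) ≈ 4.3525,
  v_1 = u/||u|| ≈ (0.2298, 0.9732) (||v_1|| = 1).

λ_1 = 9.2361,  λ_2 = 4.7639;  v_1 ≈ (0.2298, 0.9732)


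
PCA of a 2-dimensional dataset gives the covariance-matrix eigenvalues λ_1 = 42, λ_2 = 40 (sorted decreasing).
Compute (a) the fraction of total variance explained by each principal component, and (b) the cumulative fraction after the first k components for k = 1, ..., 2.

Step 1 — total variance = trace(Sigma) = Σ λ_i = 42 + 40 = 82.

Step 2 — fraction explained by component i = λ_i / Σ λ:
  PC1: 42/82 = 0.5122
  PC2: 40/82 = 0.4878

Step 3 — cumulative fraction after k components = (λ_1 + ... + λ_k) / Σ λ:
  k = 1: 42/82 = 0.5122
  k = 2: (42 + 40)/82 = 82/82 = 1

Summary (fraction, with percent):

explained: PC1 0.5122 (51.22%), PC2 0.4878 (48.78%);  cumulative: 0.5122, 1


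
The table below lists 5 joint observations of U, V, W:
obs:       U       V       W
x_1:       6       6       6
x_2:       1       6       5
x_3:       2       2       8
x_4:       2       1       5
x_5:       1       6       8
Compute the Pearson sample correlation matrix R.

Step 1 — column means:
  mean(U) = (6 + 1 + 2 + 2 + 1) / 5 = 12/5 = 2.4
  mean(V) = (6 + 6 + 2 + 1 + 6) / 5 = 21/5 = 4.2
  mean(W) = (6 + 5 + 8 + 5 + 8) / 5 = 32/5 = 6.4

Step 2 — sample variances and covariances s[i,j] = (1/(n-1)) · Σ_k (x_{k,i} - mean_i) · (x_{k,j} - mean_j), with n-1 = 4:
  s[U,U] = ((3.6)·(3.6) + (-1.4)·(-1.4) + (-0.4)·(-0.4) + (-0.4)·(-0.4) + (-1.4)·(-1.4)) / 4 = 17.2/4 = 4.3
  s[U,V] = ((3.6)·(1.8) + (-1.4)·(1.8) + (-0.4)·(-2.2) + (-0.4)·(-3.2) + (-1.4)·(1.8)) / 4 = 3.6/4 = 0.9
  s[U,W] = ((3.6)·(-0.4) + (-1.4)·(-1.4) + (-0.4)·(1.6) + (-0.4)·(-1.4) + (-1.4)·(1.6)) / 4 = -1.8/4 = -0.45
  s[V,V] = ((1.8)·(1.8) + (1.8)·(1.8) + (-2.2)·(-2.2) + (-3.2)·(-3.2) + (1.8)·(1.8)) / 4 = 24.8/4 = 6.2
  s[V,W] = ((1.8)·(-0.4) + (1.8)·(-1.4) + (-2.2)·(1.6) + (-3.2)·(-1.4) + (1.8)·(1.6)) / 4 = 0.6/4 = 0.15
  s[W,W] = ((-0.4)·(-0.4) + (-1.4)·(-1.4) + (1.6)·(1.6) + (-1.4)·(-1.4) + (1.6)·(1.6)) / 4 = 9.2/4 = 2.3
  Sample standard deviations s_i = √(s[i,i]):
  s(U) = √(4.3) = 2.0736
  s(V) = √(6.2) = 2.49
  s(W) = √(2.3) = 1.5166

Step 3 — r_{ij} = s_{ij} / (s_i · s_j):
  r[U,U] = 1 (diagonal).
  r[U,V] = 0.9 / (2.0736 · 2.49) = 0.9 / 5.1633 = 0.1743
  r[U,W] = -0.45 / (2.0736 · 1.5166) = -0.45 / 3.1448 = -0.1431
  r[V,V] = 1 (diagonal).
  r[V,W] = 0.15 / (2.49 · 1.5166) = 0.15 / 3.7762 = 0.0397
  r[W,W] = 1 (diagonal).

R is symmetric with unit diagonal. Assembling:

R = [[1, 0.1743, -0.1431],
 [0.1743, 1, 0.0397],
 [-0.1431, 0.0397, 1]]


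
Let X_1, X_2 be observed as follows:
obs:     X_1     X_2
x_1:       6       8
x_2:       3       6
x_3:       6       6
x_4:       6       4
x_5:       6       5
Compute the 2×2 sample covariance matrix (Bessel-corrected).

Step 1 — column means:
  mean(X_1) = (6 + 3 + 6 + 6 + 6) / 5 = 27/5 = 5.4
  mean(X_2) = (8 + 6 + 6 + 4 + 5) / 5 = 29/5 = 5.8

Step 2 — sample covariance S[i,j] = (1/(n-1)) · Σ_k (x_{k,i} - mean_i) · (x_{k,j} - mean_j), with n-1 = 4.
  S[X_1,X_1] = ((0.6)·(0.6) + (-2.4)·(-2.4) + (0.6)·(0.6) + (0.6)·(0.6) + (0.6)·(0.6)) / 4 = 7.2/4 = 1.8
  S[X_1,X_2] = ((0.6)·(2.2) + (-2.4)·(0.2) + (0.6)·(0.2) + (0.6)·(-1.8) + (0.6)·(-0.8)) / 4 = -0.6/4 = -0.15
  S[X_2,X_2] = ((2.2)·(2.2) + (0.2)·(0.2) + (0.2)·(0.2) + (-1.8)·(-1.8) + (-0.8)·(-0.8)) / 4 = 8.8/4 = 2.2

S is symmetric (S[j,i] = S[i,j]). Assembling:

S = [[1.8, -0.15],
 [-0.15, 2.2]]


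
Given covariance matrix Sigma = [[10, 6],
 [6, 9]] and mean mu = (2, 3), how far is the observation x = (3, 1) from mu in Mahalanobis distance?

Step 1 — centre the observation: (x - mu) = (1, -2).

Step 2 — invert Sigma. det(Sigma) = 10·9 - (6)² = 54.
  Sigma^{-1} = (1/det) · [[d, -b], [-b, a]] = [[0.1667, -0.1111],
 [-0.1111, 0.1852]].

Step 3 — form the quadratic (x - mu)^T · Sigma^{-1} · (x - mu):
  Sigma^{-1} · (x - mu) = (0.3889, -0.4815).
  (x - mu)^T · [Sigma^{-1} · (x - mu)] = (1)·(0.3889) + (-2)·(-0.4815) = 1.3519.

Step 4 — take square root: d = √(1.3519) ≈ 1.1627.

d(x, mu) = √(1.3519) ≈ 1.1627
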